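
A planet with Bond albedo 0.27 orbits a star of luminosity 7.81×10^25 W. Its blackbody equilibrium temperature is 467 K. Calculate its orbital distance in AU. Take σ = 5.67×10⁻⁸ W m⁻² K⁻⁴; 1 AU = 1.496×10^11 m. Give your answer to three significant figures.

Required flux: S = 4σT⁴/(1−α) = 14780 W m⁻².
S = L/(4πd²) → d = √(L/4πS) = √(7.81×10^25/(4π·14780)) = 2.051×10^10 m = 0.1371 AU.

0.137 AU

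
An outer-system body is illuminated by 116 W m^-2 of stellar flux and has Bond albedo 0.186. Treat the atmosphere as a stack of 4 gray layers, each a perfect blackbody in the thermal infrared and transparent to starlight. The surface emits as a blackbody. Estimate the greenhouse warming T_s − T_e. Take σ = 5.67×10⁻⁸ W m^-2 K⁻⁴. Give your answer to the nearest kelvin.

OLR = S(1−α)/4 = 23.61 W m^-2; the top layer radiates at T_e = 142.8 K.
T_s = (N+1)^(1/4)·T_e = 213.6 K.
Warming: T_s − T_e = 70.76 K.

71 kelvin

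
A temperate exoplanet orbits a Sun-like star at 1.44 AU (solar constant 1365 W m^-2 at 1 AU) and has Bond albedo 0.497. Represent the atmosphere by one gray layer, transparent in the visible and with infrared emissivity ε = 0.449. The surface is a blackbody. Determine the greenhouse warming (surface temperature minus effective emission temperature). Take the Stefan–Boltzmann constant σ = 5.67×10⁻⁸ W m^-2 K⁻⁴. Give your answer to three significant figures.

Flux at the orbit: S = 1365/(1.44)² = 658.3 W m^-2.
The planet radiates to space at T_e = [S(1−α)/(4σ)]^(1/4) = 195.5 K.
For a single slab of emissivity ε, T_s⁴ = 2T_e⁴/(2−ε); thus T_s = 195.5·(1.289)^(1/4) = 208.3 K.
Greenhouse warming: T_s − T_e = 12.83 K.

12.8 K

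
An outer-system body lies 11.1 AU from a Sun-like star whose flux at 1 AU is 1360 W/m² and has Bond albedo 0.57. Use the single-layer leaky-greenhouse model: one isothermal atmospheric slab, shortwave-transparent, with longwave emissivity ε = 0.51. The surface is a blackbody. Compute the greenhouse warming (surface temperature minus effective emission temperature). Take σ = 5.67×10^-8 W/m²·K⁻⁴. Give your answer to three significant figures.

5.17 kelvin

Flux at the orbit: S = 1360/(11.1)² = 11.04 W/m².
Effective emission temperature (TOA balance): σT_e⁴ = S(1−α)/4 = 1.187 W/m² → T_e = 67.64 K.
For a single slab of emissivity ε, T_s⁴ = 2T_e⁴/(2−ε); thus T_s = 67.64·(1.342)^(1/4) = 72.80 K.
The atmosphere warms the surface by 5.165 K.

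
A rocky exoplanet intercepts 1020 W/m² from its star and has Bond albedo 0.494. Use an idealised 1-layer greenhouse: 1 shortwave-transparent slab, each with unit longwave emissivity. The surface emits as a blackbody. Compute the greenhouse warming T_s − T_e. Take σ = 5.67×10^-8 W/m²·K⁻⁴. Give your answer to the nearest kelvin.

41 K

OLR = S(1−α)/4 = 129.0 W/m²; the top layer radiates at T_e = 218.4 K.
T_s = (N+1)^(1/4)·T_e = 259.7 K.
Warming: T_s − T_e = 41.33 K.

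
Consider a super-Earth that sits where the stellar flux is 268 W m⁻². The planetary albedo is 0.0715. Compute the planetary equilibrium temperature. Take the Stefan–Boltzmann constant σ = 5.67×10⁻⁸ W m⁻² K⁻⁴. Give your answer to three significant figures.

Averaging over the sphere, the absorbed flux is S(1−α)/4 = 62.21 W m⁻².
Set σT⁴ = 62.21 → T = (62.21/σ)^(1/4) = 182.0 K.

182 K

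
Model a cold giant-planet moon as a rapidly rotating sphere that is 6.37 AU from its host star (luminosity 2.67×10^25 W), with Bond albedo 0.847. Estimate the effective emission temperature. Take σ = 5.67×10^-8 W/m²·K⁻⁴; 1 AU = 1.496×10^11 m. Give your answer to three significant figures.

35.4 K

Orbital distance: d = 6.37 AU = 9.530×10^11 m.
Flux at the orbit: S = L/(4πd²) = 2.67×10^25/(4π·(9.53×10^11)²) = 2.340 W/m².
Absorbed flux (global mean): S(1−α)/4 = 2.340·0.153/4 = 0.08949 W/m².
Set σT⁴ = 0.08949 → T = (0.08949/σ)^(1/4) = 35.44 K.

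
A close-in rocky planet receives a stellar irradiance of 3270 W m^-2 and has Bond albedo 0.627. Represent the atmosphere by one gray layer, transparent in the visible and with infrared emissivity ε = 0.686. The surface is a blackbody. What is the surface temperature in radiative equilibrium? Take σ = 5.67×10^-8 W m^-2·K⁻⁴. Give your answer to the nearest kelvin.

301 kelvin

At the top of the atmosphere, σT_e⁴ = S(1−α)/4 = 304.9 W m^-2, giving T_e = 270.8 K.
The surface balance (absorbed SW + ε·downward IR = σT_s⁴) with T_a⁴ = T_s⁴/2 reduces to T_s = T_e·[2/(2−ε)]^¼ = 300.8 K.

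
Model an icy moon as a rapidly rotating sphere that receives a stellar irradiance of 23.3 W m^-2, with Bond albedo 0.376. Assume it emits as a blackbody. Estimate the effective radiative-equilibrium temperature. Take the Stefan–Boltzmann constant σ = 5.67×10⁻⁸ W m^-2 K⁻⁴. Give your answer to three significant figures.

89.5 K

The planet absorbs (1−α)S over its disc πR² and re-emits over 4πR², so the mean absorbed flux is (1−0.376)·23.30/4 = 3.635 W m^-2.
Balancing against σT⁴: T = (3.635/5.67×10⁻⁸)^(1/4) = 89.48 K.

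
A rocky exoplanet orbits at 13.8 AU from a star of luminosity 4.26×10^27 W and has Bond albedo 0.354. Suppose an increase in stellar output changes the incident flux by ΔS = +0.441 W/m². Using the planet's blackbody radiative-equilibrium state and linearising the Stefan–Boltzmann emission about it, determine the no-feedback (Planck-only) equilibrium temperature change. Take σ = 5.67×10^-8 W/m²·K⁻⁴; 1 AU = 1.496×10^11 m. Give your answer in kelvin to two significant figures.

0.17 K

Orbital distance: d = 13.8 AU = 2.064×10^12 m.
Spreading L over a sphere of radius d: S = 4.26×10^27/(4π·2.06×10^12²) = 79.54 W/m².
Unperturbed T_e = [79.54·(1−0.354)/(4σ)]^¼ = 122.7 K.
Only a fraction (1−α) is absorbed and it's spread over 4πR², so ΔF = (1−α)ΔS/4 = 0.07122 W/m².
The Planck feedback parameter is 4σT_e³ = 0.4188 W/m²/K.
Hence the no-feedback warming is ΔF/(4σT_e³) = 0.170 K.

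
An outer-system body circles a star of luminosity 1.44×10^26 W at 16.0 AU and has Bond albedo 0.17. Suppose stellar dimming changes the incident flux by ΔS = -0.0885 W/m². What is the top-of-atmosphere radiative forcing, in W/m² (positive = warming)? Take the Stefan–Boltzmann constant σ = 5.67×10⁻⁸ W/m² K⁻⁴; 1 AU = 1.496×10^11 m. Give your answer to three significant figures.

d = 16.0 × 1.496×10^11 m = 2.394×10^12 m.
S = L/(4πd²) = 2.000 W/m².
TOA radiative forcing: ΔF = (1−α)ΔS/4 = 0.83·(-0.0885)/4 = -0.01836 W/m².

-0.0184 W/m²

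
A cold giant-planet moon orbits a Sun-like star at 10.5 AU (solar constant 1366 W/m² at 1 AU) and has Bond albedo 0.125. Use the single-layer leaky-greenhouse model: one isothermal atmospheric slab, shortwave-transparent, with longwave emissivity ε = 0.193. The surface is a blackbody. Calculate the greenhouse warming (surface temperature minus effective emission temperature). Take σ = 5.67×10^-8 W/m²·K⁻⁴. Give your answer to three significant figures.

By the inverse-square law, S = 1366/10.5² = 12.39 W/m².
Effective emission temperature (TOA balance): σT_e⁴ = S(1−α)/4 = 2.710 W/m² → T_e = 83.15 K.
Surface balance with a leaky layer gives σT_s⁴ = σT_e⁴·2/(2−ε), so T_s = T_e·[2/(2−0.193)]^(1/4) = 85.29 K.
T_s − T_e = 85.29 − 83.15 = 2.136 K.

2.14 K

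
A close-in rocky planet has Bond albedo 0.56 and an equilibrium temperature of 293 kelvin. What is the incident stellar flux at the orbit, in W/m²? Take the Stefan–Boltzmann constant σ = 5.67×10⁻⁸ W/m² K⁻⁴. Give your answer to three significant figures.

Invert the energy balance for S: S = 4σT⁴/(1−α).
The emitted flux is σT⁴ = 417.9 W/m².
So S = 4×417.9/(1−0.56) = 3799 W/m².

3800 W/m²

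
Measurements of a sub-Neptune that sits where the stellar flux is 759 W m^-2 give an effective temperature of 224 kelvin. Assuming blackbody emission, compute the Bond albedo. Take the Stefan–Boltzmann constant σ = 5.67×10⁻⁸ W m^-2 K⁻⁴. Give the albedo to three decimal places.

From σT⁴ = S(1−α)/4 we invert for α: 1−α = 4σT⁴/S.
4σT⁴ = 4·5.67×10⁻⁸·(224)⁴ = 571.0 W m^-2.
1−α = 571.0/759.0 = 0.7523, so α = 0.2477.

0.248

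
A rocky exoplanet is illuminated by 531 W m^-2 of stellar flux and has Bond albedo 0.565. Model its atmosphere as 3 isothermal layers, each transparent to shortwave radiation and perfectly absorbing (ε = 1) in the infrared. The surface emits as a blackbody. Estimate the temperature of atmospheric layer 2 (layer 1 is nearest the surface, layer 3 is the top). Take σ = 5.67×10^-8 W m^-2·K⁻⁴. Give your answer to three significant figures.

OLR = S(1−α)/4 = 57.75 W m^-2; the top layer radiates at T_e = 178.6 K.
The net upward flux σT_e⁴ is constant between every pair of levels, so T_k⁴ = (N+1−k)T_e⁴.
With k = 2: T_2 = (3+1−2)^¼·178.6 K = 212.4 K.

212 K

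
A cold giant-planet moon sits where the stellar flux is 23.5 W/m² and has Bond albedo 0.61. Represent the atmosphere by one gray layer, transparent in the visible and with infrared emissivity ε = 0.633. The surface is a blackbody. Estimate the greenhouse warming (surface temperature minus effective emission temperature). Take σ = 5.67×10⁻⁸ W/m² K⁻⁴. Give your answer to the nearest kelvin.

8 K

At the top of the atmosphere, σT_e⁴ = S(1−α)/4 = 2.291 W/m², giving T_e = 79.73 K.
Surface balance with a leaky layer gives σT_s⁴ = σT_e⁴·2/(2−ε), so T_s = T_e·[2/(2−0.633)]^(1/4) = 87.69 K.
T_s − T_e = 87.69 − 79.73 = 7.957 K.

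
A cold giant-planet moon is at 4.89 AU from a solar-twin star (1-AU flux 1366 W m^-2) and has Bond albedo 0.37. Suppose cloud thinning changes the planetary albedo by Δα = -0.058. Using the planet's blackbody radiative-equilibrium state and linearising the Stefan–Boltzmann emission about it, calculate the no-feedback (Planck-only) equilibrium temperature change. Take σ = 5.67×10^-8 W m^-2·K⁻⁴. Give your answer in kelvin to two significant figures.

2.6 kelvin

By the inverse-square law, S = 1366/4.89² = 57.13 W m^-2.
Reference equilibrium: T_e = [S(1−α)/(4σ)]^(1/4) = 112.2 K.
ΔF = −(S/4)Δα = −(57.13/4)×(-0.058) = 0.8283 W m^-2.
The Planck feedback parameter is 4σT_e³ = 0.3207 W m^-2/K.
So ΔT₀ = 0.8283/0.3207 = 2.58 K.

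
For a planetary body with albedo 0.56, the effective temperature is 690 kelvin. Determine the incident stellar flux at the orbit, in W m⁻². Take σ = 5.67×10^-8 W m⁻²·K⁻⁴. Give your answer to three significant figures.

From S(1−α)/4 = σT⁴: S = 4σT⁴/(1−α).
The emitted flux is σT⁴ = 12850 W m⁻².
So S = 4×12850/(1−0.56) = 1.168×10^5 W m⁻².

1.17×10^5 W m⁻²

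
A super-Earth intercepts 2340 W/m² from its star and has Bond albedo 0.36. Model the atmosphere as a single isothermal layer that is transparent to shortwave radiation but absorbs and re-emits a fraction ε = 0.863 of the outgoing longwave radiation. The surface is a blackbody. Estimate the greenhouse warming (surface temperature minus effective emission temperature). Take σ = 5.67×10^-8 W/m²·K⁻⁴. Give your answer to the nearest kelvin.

Effective emission temperature (TOA balance): σT_e⁴ = S(1−α)/4 = 374.4 W/m² → T_e = 285.1 K.
The surface balance (absorbed SW + ε·downward IR = σT_s⁴) with T_a⁴ = T_s⁴/2 reduces to T_s = T_e·[2/(2−ε)]^¼ = 328.3 K.
The atmosphere warms the surface by 43.23 K.

43 K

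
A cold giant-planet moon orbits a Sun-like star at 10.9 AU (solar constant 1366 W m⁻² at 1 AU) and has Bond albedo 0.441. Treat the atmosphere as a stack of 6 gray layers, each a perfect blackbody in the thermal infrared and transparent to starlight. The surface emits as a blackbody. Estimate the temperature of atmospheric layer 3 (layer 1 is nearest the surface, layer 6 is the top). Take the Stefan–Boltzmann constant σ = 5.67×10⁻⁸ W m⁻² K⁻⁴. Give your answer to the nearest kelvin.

103 K

Irradiance scales as 1/d², so S = 1366 W m⁻² × (1/10.9)² = 11.50 W m⁻².
OLR = S(1−α)/4 = 1.607 W m⁻²; the top layer radiates at T_e = 72.96 K.
The net upward flux σT_e⁴ is constant between every pair of levels, so T_k⁴ = (N+1−k)T_e⁴.
With k = 3: T_3 = (6+1−3)^¼·72.96 K = 103.2 K.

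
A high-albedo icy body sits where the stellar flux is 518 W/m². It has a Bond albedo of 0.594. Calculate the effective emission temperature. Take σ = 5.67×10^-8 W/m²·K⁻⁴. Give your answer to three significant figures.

175 kelvin

Absorbed flux (global mean): S(1−α)/4 = 518.0·0.406/4 = 52.58 W/m².
Set σT⁴ = 52.58 → T = (52.58/σ)^(1/4) = 174.5 K.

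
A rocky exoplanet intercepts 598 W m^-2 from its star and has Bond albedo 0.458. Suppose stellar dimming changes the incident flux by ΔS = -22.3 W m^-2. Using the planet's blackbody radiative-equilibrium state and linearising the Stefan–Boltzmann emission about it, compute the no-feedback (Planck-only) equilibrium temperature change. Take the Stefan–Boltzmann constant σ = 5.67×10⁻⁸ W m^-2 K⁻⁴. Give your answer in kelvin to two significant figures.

The baseline emission temperature is T_e = 194.4 K.
ΔF = Δ[S(1−α)]/4 = (1−0.458)·-22.3/4 = -3.022 W m^-2.
Planck response: λ_P = 4σT_e³ = 4·5.67×10⁻⁸·(194.4)³ = 1.667 W m^-2/K.
So ΔT₀ = -3.022/1.667 = -1.81 K.

-1.8 K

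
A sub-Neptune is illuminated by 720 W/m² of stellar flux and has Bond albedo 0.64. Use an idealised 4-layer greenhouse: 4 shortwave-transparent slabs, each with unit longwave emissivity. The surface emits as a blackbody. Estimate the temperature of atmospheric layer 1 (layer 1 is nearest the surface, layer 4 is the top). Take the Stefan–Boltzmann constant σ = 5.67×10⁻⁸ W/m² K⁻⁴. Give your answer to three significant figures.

260 kelvin

Top-of-atmosphere balance: σT_e⁴ = S(1−α)/4 = 64.80 W/m² → T_e = 183.9 K.
The net upward flux σT_e⁴ is constant between every pair of levels, so T_k⁴ = (N+1−k)T_e⁴.
With k = 1: T_1 = (4+1−1)^¼·183.9 K = 260.0 K.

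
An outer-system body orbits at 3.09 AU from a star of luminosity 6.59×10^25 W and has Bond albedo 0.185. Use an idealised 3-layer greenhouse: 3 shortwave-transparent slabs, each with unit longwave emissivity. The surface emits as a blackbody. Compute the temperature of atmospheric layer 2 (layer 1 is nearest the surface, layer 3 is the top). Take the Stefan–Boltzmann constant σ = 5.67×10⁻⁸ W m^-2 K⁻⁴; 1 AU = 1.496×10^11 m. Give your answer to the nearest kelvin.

115 K

d = 3.09 × 1.496×10^11 m = 4.623×10^11 m.
Spreading L over a sphere of radius d: S = 6.59×10^25/(4π·4.62×10^11²) = 24.54 W m^-2.
OLR = S(1−α)/4 = 5.000 W m^-2; the top layer radiates at T_e = 96.91 K.
In the N-layer model, layer k (counted from the surface) has T_k = (N+1−k)^(1/4)·T_e.
T_2 = (2)^(1/4)·96.91 = 115.2 K.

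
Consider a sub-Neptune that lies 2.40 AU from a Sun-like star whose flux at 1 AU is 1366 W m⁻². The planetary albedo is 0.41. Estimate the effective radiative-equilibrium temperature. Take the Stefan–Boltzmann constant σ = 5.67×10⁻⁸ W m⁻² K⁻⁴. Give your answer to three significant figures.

158 K

Irradiance scales as 1/d², so S = 1366 W m⁻² × (1/2.40)² = 237.2 W m⁻².
The planet absorbs (1−α)S over its disc πR² and re-emits over 4πR², so the mean absorbed flux is (1−0.41)·237.2/4 = 34.98 W m⁻².
Balancing against σT⁴: T = (34.98/5.67×10⁻⁸)^(1/4) = 157.6 K.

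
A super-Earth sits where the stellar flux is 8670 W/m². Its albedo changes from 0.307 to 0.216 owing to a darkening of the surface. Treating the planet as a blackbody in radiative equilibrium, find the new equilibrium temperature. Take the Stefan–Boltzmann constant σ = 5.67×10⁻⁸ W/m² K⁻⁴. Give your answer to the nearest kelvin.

T₂ = [S(1−α₂)/(4σ)]^(1/4) = [8670·0.784/(4σ)]^(1/4) = 416.1 K.

416 K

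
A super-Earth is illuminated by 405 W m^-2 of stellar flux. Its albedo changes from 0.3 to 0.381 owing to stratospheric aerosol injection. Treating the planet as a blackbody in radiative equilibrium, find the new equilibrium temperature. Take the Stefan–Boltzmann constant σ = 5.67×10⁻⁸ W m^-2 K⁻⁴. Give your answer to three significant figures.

With the new albedo, S(1−α₂)/4 = 62.67 W m^-2, so T₂ = 182.3 K.

182 K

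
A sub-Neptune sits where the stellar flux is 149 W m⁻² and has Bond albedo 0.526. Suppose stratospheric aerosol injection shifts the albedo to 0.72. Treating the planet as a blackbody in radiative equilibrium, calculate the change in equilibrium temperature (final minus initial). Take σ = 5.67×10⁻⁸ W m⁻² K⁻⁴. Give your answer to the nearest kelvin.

Before: T₁ = [149.0·0.474/(4σ)]^(1/4) = 132.8 K.
After:  T₂ = [149.0·0.28/(4σ)]^(1/4) = 116.5 K.
Change: 116.5 − 132.8 = -16.38 K.

-16 kelvin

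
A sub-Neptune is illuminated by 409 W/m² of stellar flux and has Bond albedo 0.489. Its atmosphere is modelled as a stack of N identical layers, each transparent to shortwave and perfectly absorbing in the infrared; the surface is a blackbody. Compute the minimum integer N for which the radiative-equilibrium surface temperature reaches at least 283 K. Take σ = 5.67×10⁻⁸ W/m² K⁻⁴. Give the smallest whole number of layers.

6

The effective emission temperature is T_e = [S(1−α)/(4σ)]^¼ = 174.2 K.
Since T_s⁴ = (N+1)T_e⁴, we need N ≥ (T_s/T_e)⁴ − 1 = 5.961.
The minimum whole number is N = 6.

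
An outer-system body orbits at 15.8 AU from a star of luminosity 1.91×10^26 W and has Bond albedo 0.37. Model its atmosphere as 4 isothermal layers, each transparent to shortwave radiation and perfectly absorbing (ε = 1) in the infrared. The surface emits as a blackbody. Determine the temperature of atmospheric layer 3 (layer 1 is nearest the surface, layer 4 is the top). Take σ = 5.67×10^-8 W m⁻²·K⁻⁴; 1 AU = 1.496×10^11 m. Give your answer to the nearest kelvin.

62 kelvin

Orbital distance: d = 15.8 AU = 2.364×10^12 m.
S = L/(4πd²) = 2.720 W m⁻².
OLR = S(1−α)/4 = 0.4285 W m⁻²; the top layer radiates at T_e = 52.43 K.
The net upward flux σT_e⁴ is constant between every pair of levels, so T_k⁴ = (N+1−k)T_e⁴.
With k = 3: T_3 = (4+1−3)^¼·52.43 K = 62.35 K.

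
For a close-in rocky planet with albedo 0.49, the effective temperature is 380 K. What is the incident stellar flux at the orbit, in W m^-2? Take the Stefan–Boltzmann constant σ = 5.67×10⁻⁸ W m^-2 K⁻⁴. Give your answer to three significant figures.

Invert the energy balance for S: S = 4σT⁴/(1−α).
σT⁴ = 5.67×10⁻⁸·(380)⁴ = 1182 W m^-2.
S = 4·1182/0.51 = 9273 W m^-2.

9270 W m^-2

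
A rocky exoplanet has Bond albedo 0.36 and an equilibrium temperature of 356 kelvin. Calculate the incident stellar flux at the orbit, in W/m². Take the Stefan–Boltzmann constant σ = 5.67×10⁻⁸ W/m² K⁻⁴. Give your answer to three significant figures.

From S(1−α)/4 = σT⁴: S = 4σT⁴/(1−α).
The emitted flux is σT⁴ = 910.7 W/m².
So S = 4×910.7/(1−0.36) = 5692 W/m².

5690 W/m²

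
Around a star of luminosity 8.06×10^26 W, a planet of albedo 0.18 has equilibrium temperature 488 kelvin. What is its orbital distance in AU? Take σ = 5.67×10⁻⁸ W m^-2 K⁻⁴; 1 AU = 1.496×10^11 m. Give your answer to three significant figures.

The flux needed for this T is 4σT⁴/(1−0.18) = 15690 W m^-2.
S = L/(4πd²) → d = √(L/4πS) = √(8.06×10^26/(4π·15690)) = 6.395×10^10 m = 0.4274 AU.

0.427 AU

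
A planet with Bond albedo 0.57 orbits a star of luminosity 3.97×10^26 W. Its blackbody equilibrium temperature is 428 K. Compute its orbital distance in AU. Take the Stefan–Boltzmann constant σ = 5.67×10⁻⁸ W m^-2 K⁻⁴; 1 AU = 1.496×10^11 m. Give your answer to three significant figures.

The flux needed for this T is 4σT⁴/(1−0.57) = 17700 W m^-2.
Then d = [L/(4πS)]^(1/2) = 4.225×10^10 m, i.e. 0.2824 AU.

0.282 AU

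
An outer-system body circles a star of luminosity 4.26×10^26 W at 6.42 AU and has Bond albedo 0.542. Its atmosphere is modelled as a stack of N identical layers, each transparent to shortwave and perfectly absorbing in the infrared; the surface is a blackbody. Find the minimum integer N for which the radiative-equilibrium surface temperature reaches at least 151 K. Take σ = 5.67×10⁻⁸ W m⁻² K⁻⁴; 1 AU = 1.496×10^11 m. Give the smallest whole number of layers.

d = 6.42 × 1.496×10^11 m = 9.604×10^11 m.
Spreading L over a sphere of radius d: S = 4.26×10^26/(4π·9.60×10^11²) = 36.75 W m⁻².
OLR = S(1−α)/4 = 4.208 W m⁻²; the top layer radiates at T_e = 92.82 K.
T_s = (N+1)^(1/4)·T_e ≥ 151 K requires N+1 ≥ (T_s/T_e)⁴ = (151/92.82)⁴ = 7.005.
So N ≥ 6.005; the smallest integer is N = 7.

7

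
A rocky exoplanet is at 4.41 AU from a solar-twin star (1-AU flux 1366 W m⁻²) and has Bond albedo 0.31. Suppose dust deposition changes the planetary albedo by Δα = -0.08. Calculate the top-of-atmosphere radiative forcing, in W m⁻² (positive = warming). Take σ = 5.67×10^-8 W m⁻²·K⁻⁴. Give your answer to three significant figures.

1.40 W m⁻²

By the inverse-square law, S = 1366/4.41² = 70.24 W m⁻².
The change in absorbed flux is Δ[S(1−α)/4] = −SΔα/4 = 1.405 W m⁻².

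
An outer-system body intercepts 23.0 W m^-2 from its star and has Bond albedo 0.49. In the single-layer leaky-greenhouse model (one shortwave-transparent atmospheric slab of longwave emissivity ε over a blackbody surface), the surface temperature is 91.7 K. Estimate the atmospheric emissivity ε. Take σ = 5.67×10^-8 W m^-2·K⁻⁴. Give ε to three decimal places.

0.537

First, T_e = [23.00·(1−0.49)/(4σ)]^(1/4) = 84.80 K.
Inverting T_s⁴ = 2T_e⁴/(2−ε): (T_e/T_s)⁴ = 0.7314, so ε = 2(1 − 0.7314) = 0.5371.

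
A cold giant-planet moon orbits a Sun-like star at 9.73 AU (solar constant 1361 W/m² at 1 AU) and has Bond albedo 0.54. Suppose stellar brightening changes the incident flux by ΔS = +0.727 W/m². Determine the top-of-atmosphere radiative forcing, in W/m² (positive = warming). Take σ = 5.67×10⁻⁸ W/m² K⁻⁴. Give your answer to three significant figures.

By the inverse-square law, S = 1361/9.73² = 14.38 W/m².
ΔF = Δ[S(1−α)]/4 = (1−0.54)·+0.727/4 = 0.08360 W/m².

0.0836 W/m²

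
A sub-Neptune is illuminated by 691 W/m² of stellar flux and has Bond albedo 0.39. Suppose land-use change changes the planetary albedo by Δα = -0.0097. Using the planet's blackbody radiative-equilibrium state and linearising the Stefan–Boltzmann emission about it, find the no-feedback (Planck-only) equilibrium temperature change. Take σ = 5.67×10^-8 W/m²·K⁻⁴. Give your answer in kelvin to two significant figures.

Unperturbed T_e = [691.0·(1−0.39)/(4σ)]^¼ = 207.6 K.
The change in absorbed flux is Δ[S(1−α)/4] = −SΔα/4 = 1.676 W/m².
Linearising σT⁴ gives d(σT⁴)/dT = 4σT_e³ = 2.030 W/m² per K.
Hence the no-feedback warming is ΔF/(4σT_e³) = 0.825 K.

0.83 K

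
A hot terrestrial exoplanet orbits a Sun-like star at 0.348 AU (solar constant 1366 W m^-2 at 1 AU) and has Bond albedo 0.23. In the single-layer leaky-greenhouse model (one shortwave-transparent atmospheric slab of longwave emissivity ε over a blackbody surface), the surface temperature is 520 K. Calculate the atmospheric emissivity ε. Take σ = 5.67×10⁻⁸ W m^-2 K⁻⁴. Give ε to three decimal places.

0.952

Flux at the orbit: S = 1366/(0.348)² = 11280 W m^-2.
TOA balance gives T_e = 442.4 K.
Inverting T_s⁴ = 2T_e⁴/(2−ε): (T_e/T_s)⁴ = 0.5238, so ε = 2(1 − 0.5238) = 0.9525.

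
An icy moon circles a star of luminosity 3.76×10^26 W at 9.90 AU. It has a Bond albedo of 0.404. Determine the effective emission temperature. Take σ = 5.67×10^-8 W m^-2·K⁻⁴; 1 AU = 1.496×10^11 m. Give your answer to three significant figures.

77.4 K

Orbital distance: d = 9.90 AU = 1.481×10^12 m.
S = L/(4πd²) = 13.64 W m^-2.
Averaging over the sphere, the absorbed flux is S(1−α)/4 = 2.033 W m^-2.
Set σT⁴ = 2.033 → T = (2.033/σ)^(1/4) = 77.38 K.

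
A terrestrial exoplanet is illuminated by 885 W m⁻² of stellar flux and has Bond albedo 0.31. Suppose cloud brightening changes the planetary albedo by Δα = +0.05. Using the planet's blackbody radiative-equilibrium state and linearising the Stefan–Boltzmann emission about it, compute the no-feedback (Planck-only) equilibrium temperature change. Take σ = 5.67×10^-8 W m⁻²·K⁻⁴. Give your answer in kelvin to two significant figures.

-4.1 K

Reference equilibrium: T_e = [S(1−α)/(4σ)]^(1/4) = 227.8 K.
The change in absorbed flux is Δ[S(1−α)/4] = −SΔα/4 = -11.06 W m⁻².
Planck response: λ_P = 4σT_e³ = 4·5.67×10⁻⁸·(227.8)³ = 2.681 W m⁻²/K.
ΔT₀ = ΔF/λ_P = -11.06/2.681 = -4.13 K.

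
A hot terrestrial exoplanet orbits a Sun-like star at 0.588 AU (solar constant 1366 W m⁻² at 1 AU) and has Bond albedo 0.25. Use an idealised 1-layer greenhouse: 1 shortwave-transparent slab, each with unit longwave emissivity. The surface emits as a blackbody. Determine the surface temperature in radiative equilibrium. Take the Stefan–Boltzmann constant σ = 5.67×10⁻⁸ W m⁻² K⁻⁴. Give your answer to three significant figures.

By the inverse-square law, S = 1366/0.588² = 3951 W m⁻².
OLR = S(1−α)/4 = 740.8 W m⁻²; the top layer radiates at T_e = 338.1 K.
With N = 1 opaque layers, T_s = (N+1)^(1/4)·T_e = 2^(1/4)·338.1 = 402.1 K.

402 K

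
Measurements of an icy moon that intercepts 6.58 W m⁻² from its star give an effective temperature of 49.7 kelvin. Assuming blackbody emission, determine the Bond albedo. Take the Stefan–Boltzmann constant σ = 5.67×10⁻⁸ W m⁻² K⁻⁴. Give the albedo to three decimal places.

From σT⁴ = S(1−α)/4 we invert for α: 1−α = 4σT⁴/S.
σT⁴ = 0.3459 W m⁻², so 4σT⁴ = 1.384 W m⁻².
Hence α = 1 − 1.384/6.580 = 0.7897.

0.790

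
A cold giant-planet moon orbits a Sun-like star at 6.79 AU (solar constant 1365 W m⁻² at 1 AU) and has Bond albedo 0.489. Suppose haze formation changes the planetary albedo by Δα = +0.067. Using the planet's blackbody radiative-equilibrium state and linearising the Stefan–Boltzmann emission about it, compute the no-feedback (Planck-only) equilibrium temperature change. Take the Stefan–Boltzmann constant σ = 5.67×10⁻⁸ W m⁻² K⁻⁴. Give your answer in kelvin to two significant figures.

By the inverse-square law, S = 1365/6.79² = 29.61 W m⁻².
Reference equilibrium: T_e = [S(1−α)/(4σ)]^(1/4) = 90.37 K.
The change in absorbed flux is Δ[S(1−α)/4] = −SΔα/4 = -0.4959 W m⁻².
The Planck feedback parameter is 4σT_e³ = 0.1674 W m⁻²/K.
So ΔT₀ = -0.4959/0.1674 = -2.96 K.

-3.0 K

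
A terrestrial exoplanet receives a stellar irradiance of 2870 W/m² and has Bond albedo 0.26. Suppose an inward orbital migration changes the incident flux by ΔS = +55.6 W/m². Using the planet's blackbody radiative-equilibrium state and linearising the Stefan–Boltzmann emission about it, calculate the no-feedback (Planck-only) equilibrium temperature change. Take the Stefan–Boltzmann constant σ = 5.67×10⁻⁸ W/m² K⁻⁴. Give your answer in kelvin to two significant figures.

The baseline emission temperature is T_e = 311.1 K.
ΔF = Δ[S(1−α)]/4 = (1−0.26)·+55.6/4 = 10.29 W/m².
Planck response: λ_P = 4σT_e³ = 4·5.67×10⁻⁸·(311.1)³ = 6.827 W/m²/K.
So ΔT₀ = 10.29/6.827 = 1.51 K.

1.5 kelvin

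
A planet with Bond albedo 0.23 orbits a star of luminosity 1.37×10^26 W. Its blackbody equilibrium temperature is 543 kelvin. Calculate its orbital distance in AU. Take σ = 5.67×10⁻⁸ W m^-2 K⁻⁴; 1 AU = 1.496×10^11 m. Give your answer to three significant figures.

Required flux: S = 4σT⁴/(1−α) = 25610 W m^-2.
From L = 4πd²S, d = √(1.37×10^26/(4π·25610)) = 2.063×10^10 m = 0.1379 AU.

0.138 AU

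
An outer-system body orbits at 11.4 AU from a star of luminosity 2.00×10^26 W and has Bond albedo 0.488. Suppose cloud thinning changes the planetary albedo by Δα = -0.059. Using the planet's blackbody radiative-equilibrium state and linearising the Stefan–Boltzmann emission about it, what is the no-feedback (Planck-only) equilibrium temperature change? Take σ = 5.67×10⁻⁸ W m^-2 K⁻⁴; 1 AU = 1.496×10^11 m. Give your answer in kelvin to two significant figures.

d = 11.4 × 1.496×10^11 m = 1.705×10^12 m.
Spreading L over a sphere of radius d: S = 2.00×10^26/(4π·1.71×10^12²) = 5.472 W m^-2.
The baseline emission temperature is T_e = 59.28 K.
ΔF = −(S/4)Δα = −(5.472/4)×(-0.059) = 0.08071 W m^-2.
Linearising σT⁴ gives d(σT⁴)/dT = 4σT_e³ = 0.04726 W m^-2 per K.
So ΔT₀ = 0.08071/0.04726 = 1.71 K.

1.7 K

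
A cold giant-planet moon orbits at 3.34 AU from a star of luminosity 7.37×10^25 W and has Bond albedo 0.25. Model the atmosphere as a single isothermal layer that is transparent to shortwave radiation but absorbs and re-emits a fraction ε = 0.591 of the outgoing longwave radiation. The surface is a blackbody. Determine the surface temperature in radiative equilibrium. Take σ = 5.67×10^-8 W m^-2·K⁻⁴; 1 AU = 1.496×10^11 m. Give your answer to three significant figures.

d = 3.34 × 1.496×10^11 m = 4.997×10^11 m.
S = L/(4πd²) = 23.49 W m^-2.
Effective emission temperature (TOA balance): σT_e⁴ = S(1−α)/4 = 4.405 W m^-2 → T_e = 93.88 K.
Surface balance with a leaky layer gives σT_s⁴ = σT_e⁴·2/(2−ε), so T_s = T_e·[2/(2−0.591)]^(1/4) = 102.5 K.

102 K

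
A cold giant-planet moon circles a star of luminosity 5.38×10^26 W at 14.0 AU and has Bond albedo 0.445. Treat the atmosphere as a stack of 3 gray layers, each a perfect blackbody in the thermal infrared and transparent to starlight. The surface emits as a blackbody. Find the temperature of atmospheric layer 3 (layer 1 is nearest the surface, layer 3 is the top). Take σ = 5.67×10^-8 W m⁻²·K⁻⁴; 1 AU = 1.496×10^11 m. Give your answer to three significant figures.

d = 14.0 × 1.496×10^11 m = 2.094×10^12 m.
Spreading L over a sphere of radius d: S = 5.38×10^26/(4π·2.09×10^12²) = 9.760 W m⁻².
The effective emission temperature is T_e = [S(1−α)/(4σ)]^¼ = 69.91 K.
The net upward flux σT_e⁴ is constant between every pair of levels, so T_k⁴ = (N+1−k)T_e⁴.
With k = 3: T_3 = (3+1−3)^¼·69.91 K = 69.91 K.

69.9 kelvin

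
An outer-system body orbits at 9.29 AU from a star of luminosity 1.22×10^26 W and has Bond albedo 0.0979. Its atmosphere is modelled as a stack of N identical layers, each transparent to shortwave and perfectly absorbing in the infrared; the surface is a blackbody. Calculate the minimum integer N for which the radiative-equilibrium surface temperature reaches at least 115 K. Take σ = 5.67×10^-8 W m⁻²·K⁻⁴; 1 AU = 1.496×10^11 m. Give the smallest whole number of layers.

Orbital distance: d = 9.29 AU = 1.390×10^12 m.
Flux at the orbit: S = L/(4πd²) = 1.22×10^26/(4π·(1.39×10^12)²) = 5.026 W m⁻².
OLR = S(1−α)/4 = 1.134 W m⁻²; the top layer radiates at T_e = 66.87 K.
Need (N+1)T_e⁴ ≥ T_s⁴, i.e. N+1 ≥ (115/66.87)⁴ = 8.748.
The minimum whole number is N = 8.

8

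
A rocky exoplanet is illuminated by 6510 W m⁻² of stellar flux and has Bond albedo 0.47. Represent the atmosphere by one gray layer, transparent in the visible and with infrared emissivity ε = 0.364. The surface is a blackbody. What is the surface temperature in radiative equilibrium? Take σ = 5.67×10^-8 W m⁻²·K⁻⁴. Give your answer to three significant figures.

The planet radiates to space at T_e = [S(1−α)/(4σ)]^(1/4) = 351.2 K.
The surface balance (absorbed SW + ε·downward IR = σT_s⁴) with T_a⁴ = T_s⁴/2 reduces to T_s = T_e·[2/(2−ε)]^¼ = 369.3 K.

369 K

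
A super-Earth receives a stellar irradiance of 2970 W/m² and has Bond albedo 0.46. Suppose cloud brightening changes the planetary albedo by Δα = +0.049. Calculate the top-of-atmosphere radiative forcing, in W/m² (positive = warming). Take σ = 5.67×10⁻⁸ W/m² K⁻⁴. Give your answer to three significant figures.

ΔF = −(S/4)Δα = −(2970/4)×(+0.049) = -36.38 W/m².

-36.4 W/m²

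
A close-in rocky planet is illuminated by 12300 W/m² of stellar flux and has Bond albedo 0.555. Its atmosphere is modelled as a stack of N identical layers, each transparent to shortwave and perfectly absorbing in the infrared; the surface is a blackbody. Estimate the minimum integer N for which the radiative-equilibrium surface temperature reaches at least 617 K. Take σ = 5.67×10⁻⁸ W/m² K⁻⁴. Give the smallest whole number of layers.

Top-of-atmosphere balance: σT_e⁴ = S(1−α)/4 = 1368 W/m² → T_e = 394.1 K.
T_s = (N+1)^(1/4)·T_e ≥ 617 K requires N+1 ≥ (T_s/T_e)⁴ = (617/394.1)⁴ = 6.005.
The minimum whole number is N = 6.

6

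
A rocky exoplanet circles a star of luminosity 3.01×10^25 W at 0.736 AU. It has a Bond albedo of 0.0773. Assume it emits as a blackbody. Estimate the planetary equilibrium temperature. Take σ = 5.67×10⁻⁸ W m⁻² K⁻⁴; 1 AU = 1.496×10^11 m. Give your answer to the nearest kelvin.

168 K

d = 0.736 × 1.496×10^11 m = 1.101×10^11 m.
Spreading L over a sphere of radius d: S = 3.01×10^25/(4π·1.10×10^11²) = 197.6 W m⁻².
The planet absorbs (1−α)S over its disc πR² and re-emits over 4πR², so the mean absorbed flux is (1−0.0773)·197.6/4 = 45.58 W m⁻².
Balancing against σT⁴: T = (45.58/5.67×10⁻⁸)^(1/4) = 168.4 K.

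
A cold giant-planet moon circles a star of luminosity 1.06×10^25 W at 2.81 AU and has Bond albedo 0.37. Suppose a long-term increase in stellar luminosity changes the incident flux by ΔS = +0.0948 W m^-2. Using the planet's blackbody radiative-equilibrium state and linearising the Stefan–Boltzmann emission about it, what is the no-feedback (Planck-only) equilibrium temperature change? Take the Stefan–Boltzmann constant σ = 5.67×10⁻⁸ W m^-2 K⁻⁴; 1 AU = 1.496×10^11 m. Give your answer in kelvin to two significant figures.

Orbital distance: d = 2.81 AU = 4.204×10^11 m.
Spreading L over a sphere of radius d: S = 1.06×10^25/(4π·4.20×10^11²) = 4.773 W m^-2.
Unperturbed T_e = [4.773·(1−0.37)/(4σ)]^¼ = 60.34 K.
Only a fraction (1−α) is absorbed and it's spread over 4πR², so ΔF = (1−α)ΔS/4 = 0.01493 W m^-2.
Linearising σT⁴ gives d(σT⁴)/dT = 4σT_e³ = 0.04983 W m^-2 per K.
ΔT₀ = ΔF/λ_P = 0.01493/0.04983 = 0.300 K.

0.30 kelvin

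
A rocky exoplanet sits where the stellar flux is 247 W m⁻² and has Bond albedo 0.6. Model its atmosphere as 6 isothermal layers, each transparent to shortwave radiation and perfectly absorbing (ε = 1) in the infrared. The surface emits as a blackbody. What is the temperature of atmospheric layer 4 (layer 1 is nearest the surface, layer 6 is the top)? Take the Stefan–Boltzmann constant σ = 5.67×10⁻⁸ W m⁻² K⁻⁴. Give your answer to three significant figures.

The effective emission temperature is T_e = [S(1−α)/(4σ)]^¼ = 144.5 K.
Each opaque layer satisfies 2T_j⁴ = T_{j−1}⁴ + T_{j+1}⁴, giving T_k⁴ = (N+1−k)T_e⁴.
With k = 4: T_4 = (6+1−4)^¼·144.5 K = 190.1 K.

190 K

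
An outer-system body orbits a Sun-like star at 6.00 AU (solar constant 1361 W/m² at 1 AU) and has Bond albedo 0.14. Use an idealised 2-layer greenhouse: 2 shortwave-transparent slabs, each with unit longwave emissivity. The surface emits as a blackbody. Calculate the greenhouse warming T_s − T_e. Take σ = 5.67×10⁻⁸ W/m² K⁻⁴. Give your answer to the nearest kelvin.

35 K

By the inverse-square law, S = 1361/6.00² = 37.81 W/m².
OLR = S(1−α)/4 = 8.128 W/m²; the top layer radiates at T_e = 109.4 K.
Surface: T_s = (3)^¼·T_e = 144.0 K.
So the greenhouse effect raises the surface by 144.0 − 109.4 = 34.59 K.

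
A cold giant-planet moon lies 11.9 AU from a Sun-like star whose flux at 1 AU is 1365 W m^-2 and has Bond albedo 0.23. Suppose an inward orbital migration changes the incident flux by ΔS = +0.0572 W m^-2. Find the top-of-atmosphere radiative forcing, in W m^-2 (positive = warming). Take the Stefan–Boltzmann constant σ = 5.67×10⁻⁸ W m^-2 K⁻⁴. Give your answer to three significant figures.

0.0110 W m^-2

Irradiance scales as 1/d², so S = 1365 W m^-2 × (1/11.9)² = 9.639 W m^-2.
Only a fraction (1−α) is absorbed and it's spread over 4πR², so ΔF = (1−α)ΔS/4 = 0.01101 W m^-2.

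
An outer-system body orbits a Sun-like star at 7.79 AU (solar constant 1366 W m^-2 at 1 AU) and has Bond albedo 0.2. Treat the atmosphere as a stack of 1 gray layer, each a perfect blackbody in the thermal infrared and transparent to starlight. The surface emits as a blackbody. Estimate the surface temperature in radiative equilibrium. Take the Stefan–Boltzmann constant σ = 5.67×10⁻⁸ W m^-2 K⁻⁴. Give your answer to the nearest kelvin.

112 kelvin

Flux at the orbit: S = 1366/(7.79)² = 22.51 W m^-2.
Top-of-atmosphere balance: σT_e⁴ = S(1−α)/4 = 4.502 W m^-2 → T_e = 94.40 K.
For an N-layer opaque stack, T_s⁴ = (N+1)T_e⁴, hence T_s = (2)^(1/4)×94.40 K = 112.3 K.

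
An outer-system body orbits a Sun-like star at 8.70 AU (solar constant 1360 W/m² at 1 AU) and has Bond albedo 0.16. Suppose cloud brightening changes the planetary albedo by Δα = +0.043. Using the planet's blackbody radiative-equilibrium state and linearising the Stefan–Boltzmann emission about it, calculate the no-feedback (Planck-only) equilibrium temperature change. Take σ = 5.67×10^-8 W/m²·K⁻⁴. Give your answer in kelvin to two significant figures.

Flux at the orbit: S = 1360/(8.70)² = 17.97 W/m².
Reference equilibrium: T_e = [S(1−α)/(4σ)]^(1/4) = 90.32 K.
TOA radiative forcing: ΔF = −S·Δα/4 = −17.97·(+0.043)/4 = -0.1932 W/m².
The Planck feedback parameter is 4σT_e³ = 0.1671 W/m²/K.
Hence the no-feedback warming is ΔF/(4σT_e³) = -1.16 K.

-1.2 kelvin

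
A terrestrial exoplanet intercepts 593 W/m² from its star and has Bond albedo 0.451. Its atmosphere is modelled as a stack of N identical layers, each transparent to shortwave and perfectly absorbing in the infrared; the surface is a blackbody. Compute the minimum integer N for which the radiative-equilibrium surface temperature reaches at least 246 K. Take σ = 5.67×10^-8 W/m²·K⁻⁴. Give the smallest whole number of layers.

Top-of-atmosphere balance: σT_e⁴ = S(1−α)/4 = 81.39 W/m² → T_e = 194.6 K.
T_s = (N+1)^(1/4)·T_e ≥ 246 K requires N+1 ≥ (T_s/T_e)⁴ = (246/194.6)⁴ = 2.551.
So N ≥ 1.551; the smallest integer is N = 2.

2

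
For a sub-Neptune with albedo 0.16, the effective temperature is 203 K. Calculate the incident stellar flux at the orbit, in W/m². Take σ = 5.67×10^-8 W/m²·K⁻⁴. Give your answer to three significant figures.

459 W/m²

Invert the energy balance for S: S = 4σT⁴/(1−α).
The emitted flux is σT⁴ = 96.29 W/m².
So S = 4×96.29/(1−0.16) = 458.5 W/m².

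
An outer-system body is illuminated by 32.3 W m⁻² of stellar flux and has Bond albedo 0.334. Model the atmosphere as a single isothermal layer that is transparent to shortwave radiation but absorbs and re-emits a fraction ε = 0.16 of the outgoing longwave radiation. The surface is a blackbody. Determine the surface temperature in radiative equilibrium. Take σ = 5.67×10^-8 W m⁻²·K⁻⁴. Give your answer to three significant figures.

101 kelvin

The planet radiates to space at T_e = [S(1−α)/(4σ)]^(1/4) = 98.69 K.
For a single slab of emissivity ε, T_s⁴ = 2T_e⁴/(2−ε); thus T_s = 98.69·(1.087)^(1/4) = 100.8 K.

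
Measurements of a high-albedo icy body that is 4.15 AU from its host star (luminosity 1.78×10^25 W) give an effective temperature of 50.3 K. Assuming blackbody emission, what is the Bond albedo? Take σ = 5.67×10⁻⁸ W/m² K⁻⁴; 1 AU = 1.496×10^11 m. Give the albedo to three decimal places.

d = 4.15 × 1.496×10^11 m = 6.208×10^11 m.
S = L/(4πd²) = 3.675 W/m².
From σT⁴ = S(1−α)/4 we invert for α: 1−α = 4σT⁴/S.
4σT⁴ = 4·5.67×10⁻⁸·(50.3)⁴ = 1.452 W/m².
1−α = 1.452/3.675 = 0.3951, so α = 0.6049.

0.605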